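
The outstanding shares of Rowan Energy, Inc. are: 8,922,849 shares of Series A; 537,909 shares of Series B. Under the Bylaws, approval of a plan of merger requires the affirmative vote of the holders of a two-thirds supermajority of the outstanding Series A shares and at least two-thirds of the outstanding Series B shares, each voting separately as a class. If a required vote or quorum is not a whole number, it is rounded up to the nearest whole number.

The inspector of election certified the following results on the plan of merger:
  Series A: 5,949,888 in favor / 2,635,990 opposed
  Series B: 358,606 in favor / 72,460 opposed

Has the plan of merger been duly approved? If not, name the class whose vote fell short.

Series A: 2/3 of 8922849 = 5948566; 5,948,566 required, 5,949,888 in favor — approved.
Series B: 2/3 of 537909 = 358606; 358,606 required, 358,606 in favor — approved.

Approved — every class gave the required vote.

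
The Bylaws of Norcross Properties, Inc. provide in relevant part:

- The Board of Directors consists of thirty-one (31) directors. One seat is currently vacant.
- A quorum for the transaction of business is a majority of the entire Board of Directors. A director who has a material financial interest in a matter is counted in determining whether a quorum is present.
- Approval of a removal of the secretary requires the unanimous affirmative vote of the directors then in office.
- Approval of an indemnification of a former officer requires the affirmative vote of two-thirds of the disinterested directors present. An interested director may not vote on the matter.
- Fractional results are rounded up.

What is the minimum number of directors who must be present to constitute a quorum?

A majority of 31 is 16.

16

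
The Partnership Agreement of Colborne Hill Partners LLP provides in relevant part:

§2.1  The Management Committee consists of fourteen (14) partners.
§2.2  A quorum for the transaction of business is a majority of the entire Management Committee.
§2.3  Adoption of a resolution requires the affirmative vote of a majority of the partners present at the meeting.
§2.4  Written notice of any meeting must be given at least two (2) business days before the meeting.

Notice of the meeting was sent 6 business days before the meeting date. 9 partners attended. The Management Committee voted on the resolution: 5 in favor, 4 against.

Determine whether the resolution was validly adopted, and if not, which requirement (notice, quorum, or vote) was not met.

Valid — all requirements satisfied.

Notice: 6 business days given; 2 required (6 ≥ 2). Satisfied.
Quorum: 9 present; quorum is 8. Satisfied.
Vote: the resolution requires a majority of the partners present (9). A majority of 9 is 5, so 5 affirmative votes are needed; 5 voted in favor. Satisfied.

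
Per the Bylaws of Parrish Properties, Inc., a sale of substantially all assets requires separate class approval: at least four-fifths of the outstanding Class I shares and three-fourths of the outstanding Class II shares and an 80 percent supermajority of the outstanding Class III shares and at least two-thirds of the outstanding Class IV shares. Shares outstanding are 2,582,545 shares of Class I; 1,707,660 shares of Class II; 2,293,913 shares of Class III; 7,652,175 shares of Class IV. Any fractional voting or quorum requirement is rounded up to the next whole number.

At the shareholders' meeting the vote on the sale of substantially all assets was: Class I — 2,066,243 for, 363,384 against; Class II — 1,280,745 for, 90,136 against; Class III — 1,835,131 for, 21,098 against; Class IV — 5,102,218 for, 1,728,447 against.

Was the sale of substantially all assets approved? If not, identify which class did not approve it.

Class I: 4/5 of 2582545 = 2066036; 2,066,036 required, 2,066,243 in favor — approved.
Class II: 3/4 of 1707660 = 1280745; 1,280,745 required, 1,280,745 in favor — approved.
Class III: 4/5 of 2293913 = 1835130.40, rounded up to 1835131; 1,835,131 required, 1,835,131 in favor — approved.
Class IV: 2/3 of 7652175 = 5101450; 5,101,450 required, 5,102,218 in favor — approved.

Approved — every class gave the required vote.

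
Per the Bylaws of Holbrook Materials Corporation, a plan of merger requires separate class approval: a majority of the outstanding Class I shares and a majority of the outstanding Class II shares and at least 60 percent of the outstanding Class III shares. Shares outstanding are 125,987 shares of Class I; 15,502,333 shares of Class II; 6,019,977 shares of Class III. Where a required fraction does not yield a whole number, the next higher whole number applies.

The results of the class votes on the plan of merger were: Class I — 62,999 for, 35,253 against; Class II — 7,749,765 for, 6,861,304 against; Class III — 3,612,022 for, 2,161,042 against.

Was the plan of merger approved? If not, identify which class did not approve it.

Not approved — the Class II shares did not give the required vote.

Class I: a majority of 125987 is 62994; 62,994 required, 62,999 in favor — approved.
Class II: a majority of 15502333 is 7751167; 7,751,167 required, 7,749,765 in favor — not approved.
Class III: 3/5 of 6019977 = 3611986.20, rounded up to 3611987; 3,611,987 required, 3,612,022 in favor — approved.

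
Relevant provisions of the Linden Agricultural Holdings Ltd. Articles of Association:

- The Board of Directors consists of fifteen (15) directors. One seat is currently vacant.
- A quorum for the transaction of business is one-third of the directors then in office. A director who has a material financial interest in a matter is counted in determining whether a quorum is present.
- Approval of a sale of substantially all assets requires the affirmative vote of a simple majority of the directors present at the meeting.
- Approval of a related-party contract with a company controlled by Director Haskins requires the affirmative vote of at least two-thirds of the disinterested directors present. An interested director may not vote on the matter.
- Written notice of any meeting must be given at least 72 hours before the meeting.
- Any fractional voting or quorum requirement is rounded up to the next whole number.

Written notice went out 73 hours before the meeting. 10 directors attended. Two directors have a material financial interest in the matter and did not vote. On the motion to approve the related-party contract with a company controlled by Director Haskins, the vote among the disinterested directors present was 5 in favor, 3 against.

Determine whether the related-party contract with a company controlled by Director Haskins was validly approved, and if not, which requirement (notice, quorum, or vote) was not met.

Notice: 73 hours given; 72 required (73 ≥ 72). Satisfied.
Quorum: 10 present (interested directors count toward quorum); quorum is 5. Satisfied.
Vote: the related-party contract with a company controlled by Director Haskins requires two-thirds of the disinterested directors present (10 − 2 = 8). 2/3 of 8 = 5.33, rounded up to 6, so 6 affirmative votes are needed; 5 voted in favor. Not satisfied.

Invalid — vote requirement not satisfied.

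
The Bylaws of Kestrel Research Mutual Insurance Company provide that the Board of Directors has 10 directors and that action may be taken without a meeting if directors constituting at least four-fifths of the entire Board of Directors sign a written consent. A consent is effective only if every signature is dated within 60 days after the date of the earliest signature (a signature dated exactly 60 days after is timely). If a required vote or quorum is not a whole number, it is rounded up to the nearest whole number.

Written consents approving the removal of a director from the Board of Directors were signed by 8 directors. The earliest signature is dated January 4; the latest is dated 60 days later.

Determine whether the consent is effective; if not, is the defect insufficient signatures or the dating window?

Signatures required: at least four-fifths of 10 — 4/5 of 10 = 8, so 8 needed; 8 signed. Sufficient.
Dating window: the latest signature is 60 days after the earliest; the limit is 60 days. Within the window.

Effective — both the signature and dating-window requirements are satisfied.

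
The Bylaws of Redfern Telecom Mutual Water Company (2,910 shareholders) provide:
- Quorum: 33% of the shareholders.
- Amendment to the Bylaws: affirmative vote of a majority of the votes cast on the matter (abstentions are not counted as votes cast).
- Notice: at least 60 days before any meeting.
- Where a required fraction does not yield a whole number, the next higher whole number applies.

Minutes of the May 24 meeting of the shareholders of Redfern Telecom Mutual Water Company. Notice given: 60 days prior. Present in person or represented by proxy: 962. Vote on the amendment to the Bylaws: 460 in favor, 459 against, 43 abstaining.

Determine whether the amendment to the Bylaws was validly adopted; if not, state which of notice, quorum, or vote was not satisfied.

Valid — all requirements satisfied.

Notice: 60 days given; 60 required. Satisfied.
Quorum: 33% of 2,910 = 960.30, rounded up to 961; 962 present. Satisfied.
Vote: requires a majority of the votes cast (962 − 43 abstaining = 919); a majority of 919 is 460, so 460 needed; 460 in favor. Satisfied.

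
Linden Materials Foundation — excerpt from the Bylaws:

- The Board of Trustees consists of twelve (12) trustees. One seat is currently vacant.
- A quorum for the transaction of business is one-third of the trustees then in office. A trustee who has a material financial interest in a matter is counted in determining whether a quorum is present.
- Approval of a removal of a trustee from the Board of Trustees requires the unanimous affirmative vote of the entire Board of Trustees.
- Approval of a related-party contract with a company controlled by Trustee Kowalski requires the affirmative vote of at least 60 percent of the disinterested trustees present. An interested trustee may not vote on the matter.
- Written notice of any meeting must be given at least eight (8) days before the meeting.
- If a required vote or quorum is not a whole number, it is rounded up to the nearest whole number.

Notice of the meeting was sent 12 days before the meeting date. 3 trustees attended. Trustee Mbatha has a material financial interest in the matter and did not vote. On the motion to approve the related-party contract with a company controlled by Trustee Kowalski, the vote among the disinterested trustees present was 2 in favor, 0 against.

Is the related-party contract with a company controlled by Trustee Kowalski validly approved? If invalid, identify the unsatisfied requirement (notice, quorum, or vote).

Invalid — quorum requirement not satisfied.

Notice: 12 days given; 8 required (12 ≥ 8). Satisfied.
Quorum: 3 present (interested trustees count toward quorum); quorum is 4. Not satisfied.
Vote: the related-party contract with a company controlled by Trustee Kowalski requires three-fifths of the disinterested trustees present (3 − 1 = 2). 3/5 of 2 = 1.20, rounded up to 2, so 2 affirmative votes are needed; 2 voted in favor. Satisfied. (Moot — without a quorum no business can be validly transacted.)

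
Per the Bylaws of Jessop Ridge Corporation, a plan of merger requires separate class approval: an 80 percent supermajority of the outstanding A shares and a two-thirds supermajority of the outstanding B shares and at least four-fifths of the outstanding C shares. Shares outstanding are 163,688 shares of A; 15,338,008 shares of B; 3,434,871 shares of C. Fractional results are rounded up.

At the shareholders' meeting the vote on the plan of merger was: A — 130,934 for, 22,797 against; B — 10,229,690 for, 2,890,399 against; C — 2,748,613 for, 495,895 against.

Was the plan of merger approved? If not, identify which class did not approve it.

A: 4/5 of 163688 = 130950.40, rounded up to 130951; 130,951 required, 130,934 in favor — not approved.
B: 2/3 of 15338008 = 10225338.67, rounded up to 10225339; 10,225,339 required, 10,229,690 in favor — approved.
C: 4/5 of 3434871 = 2747896.80, rounded up to 2747897; 2,747,897 required, 2,748,613 in favor — approved.

Not approved — the A shares did not give the required vote.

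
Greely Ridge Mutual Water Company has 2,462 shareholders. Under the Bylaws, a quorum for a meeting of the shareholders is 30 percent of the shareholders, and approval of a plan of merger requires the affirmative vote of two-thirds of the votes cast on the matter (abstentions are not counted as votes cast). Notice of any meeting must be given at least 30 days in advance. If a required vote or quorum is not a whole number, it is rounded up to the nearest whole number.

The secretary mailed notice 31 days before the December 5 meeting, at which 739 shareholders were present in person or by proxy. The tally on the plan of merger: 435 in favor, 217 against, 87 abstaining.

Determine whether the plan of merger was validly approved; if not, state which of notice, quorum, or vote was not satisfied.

Valid — all requirements satisfied.

Notice: 31 days given; 30 required. Satisfied.
Quorum: 30% of 2,462 = 738.60, rounded up to 739; 739 present. Satisfied.
Vote: requires two-thirds of the votes cast (739 − 87 abstaining = 652); 2/3 of 652 = 434.67, rounded up to 435, so 435 needed; 435 in favor. Satisfied.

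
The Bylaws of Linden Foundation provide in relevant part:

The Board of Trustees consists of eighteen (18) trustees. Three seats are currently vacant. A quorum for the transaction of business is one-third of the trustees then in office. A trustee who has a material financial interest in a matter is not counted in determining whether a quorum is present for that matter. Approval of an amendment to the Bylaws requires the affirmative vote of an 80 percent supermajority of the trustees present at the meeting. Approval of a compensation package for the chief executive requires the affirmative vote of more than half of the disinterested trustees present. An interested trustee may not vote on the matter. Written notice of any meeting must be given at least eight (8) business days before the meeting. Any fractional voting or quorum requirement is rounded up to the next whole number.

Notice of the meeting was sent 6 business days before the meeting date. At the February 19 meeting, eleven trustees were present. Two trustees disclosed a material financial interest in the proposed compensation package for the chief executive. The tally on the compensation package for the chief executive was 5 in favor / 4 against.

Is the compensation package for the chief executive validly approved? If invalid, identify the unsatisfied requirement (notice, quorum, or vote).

Notice: 6 business days given; 8 required (6 < 8). Not satisfied.
Quorum: 11 present, but the 2 interested trustees do not count, leaving 9. Quorum is 5. Satisfied.
Vote: the compensation package for the chief executive requires a majority of the disinterested trustees present (11 − 2 = 9). A majority of 9 is 5, so 5 affirmative votes are needed; 5 voted in favor. Satisfied.

Invalid — notice requirement not satisfied.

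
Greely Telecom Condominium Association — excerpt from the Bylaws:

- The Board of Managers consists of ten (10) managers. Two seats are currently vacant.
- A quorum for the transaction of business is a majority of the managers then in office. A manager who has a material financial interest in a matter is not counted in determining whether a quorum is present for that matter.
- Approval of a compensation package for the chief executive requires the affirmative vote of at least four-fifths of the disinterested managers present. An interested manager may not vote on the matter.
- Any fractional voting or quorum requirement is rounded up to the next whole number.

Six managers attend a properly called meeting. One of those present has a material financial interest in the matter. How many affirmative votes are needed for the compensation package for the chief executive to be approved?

The compensation package for the chief executive requires four-fifths of the disinterested managers present (6 − 1 = 5).
4/5 of 5 = 4.

4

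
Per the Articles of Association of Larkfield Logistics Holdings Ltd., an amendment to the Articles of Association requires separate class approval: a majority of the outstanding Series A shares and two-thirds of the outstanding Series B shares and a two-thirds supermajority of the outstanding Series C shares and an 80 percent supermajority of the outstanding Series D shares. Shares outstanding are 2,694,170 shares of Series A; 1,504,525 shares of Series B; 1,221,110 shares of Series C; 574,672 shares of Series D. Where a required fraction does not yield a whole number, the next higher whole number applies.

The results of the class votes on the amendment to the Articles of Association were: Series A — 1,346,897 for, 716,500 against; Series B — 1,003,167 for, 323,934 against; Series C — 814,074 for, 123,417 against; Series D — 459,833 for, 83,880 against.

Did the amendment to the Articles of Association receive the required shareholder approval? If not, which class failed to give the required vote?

Series A: a majority of 2694170 is 1347086; 1,347,086 required, 1,346,897 in favor — not approved.
Series B: 2/3 of 1504525 = 1003016.67, rounded up to 1003017; 1,003,017 required, 1,003,167 in favor — approved.
Series C: 2/3 of 1221110 = 814073.33, rounded up to 814074; 814,074 required, 814,074 in favor — approved.
Series D: 4/5 of 574672 = 459737.60, rounded up to 459738; 459,738 required, 459,833 in favor — approved.

Not approved — the Series A shares did not give the required vote.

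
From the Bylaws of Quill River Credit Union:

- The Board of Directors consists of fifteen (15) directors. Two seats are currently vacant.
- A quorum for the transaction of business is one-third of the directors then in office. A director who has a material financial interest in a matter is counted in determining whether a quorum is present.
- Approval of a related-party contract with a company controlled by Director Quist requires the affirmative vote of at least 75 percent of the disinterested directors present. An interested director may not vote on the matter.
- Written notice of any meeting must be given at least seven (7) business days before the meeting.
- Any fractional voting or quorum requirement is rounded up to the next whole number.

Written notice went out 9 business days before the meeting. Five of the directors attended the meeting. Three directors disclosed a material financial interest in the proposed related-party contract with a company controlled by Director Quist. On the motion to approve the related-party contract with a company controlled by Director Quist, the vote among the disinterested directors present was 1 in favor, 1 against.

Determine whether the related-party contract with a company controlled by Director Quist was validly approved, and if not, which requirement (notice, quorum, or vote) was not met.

Invalid — vote requirement not satisfied.

Notice: 9 business days given; 7 required (9 ≥ 7). Satisfied.
Quorum: 5 present (interested directors count toward quorum); quorum is 5. Satisfied.
Vote: the related-party contract with a company controlled by Director Quist requires three-fourths of the disinterested directors present (5 − 3 = 2). 3/4 of 2 = 1.50, rounded up to 2, so 2 affirmative votes are needed; 1 voted in favor. Not satisfied.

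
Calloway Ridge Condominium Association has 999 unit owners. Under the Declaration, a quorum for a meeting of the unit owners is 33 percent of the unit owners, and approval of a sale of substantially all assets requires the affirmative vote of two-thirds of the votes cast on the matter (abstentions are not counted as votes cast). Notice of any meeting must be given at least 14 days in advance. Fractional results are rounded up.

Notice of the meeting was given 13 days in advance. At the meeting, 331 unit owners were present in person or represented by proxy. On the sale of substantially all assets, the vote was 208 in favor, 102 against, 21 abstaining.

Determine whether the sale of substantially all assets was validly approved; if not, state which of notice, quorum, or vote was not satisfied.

Notice: 13 days given; 14 required. Not satisfied.
Quorum: 33% of 999 = 329.67, rounded up to 330; 331 present. Satisfied.
Vote: requires two-thirds of the votes cast (331 − 21 abstaining = 310); 2/3 of 310 = 206.67, rounded up to 207, so 207 needed; 208 in favor. Satisfied.

Invalid — notice requirement not satisfied.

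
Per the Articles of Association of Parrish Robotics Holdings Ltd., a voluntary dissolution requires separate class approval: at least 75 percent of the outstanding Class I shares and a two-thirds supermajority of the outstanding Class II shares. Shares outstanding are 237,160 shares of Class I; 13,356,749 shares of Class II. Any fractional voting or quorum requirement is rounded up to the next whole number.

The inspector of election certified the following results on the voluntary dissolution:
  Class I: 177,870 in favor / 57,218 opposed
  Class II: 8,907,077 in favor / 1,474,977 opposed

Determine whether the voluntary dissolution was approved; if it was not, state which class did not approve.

Class I: 3/4 of 237160 = 177870; 177,870 required, 177,870 in favor — approved.
Class II: 2/3 of 13356749 = 8904499.33, rounded up to 8904500; 8,904,500 required, 8,907,077 in favor — approved.

Approved — every class gave the required vote.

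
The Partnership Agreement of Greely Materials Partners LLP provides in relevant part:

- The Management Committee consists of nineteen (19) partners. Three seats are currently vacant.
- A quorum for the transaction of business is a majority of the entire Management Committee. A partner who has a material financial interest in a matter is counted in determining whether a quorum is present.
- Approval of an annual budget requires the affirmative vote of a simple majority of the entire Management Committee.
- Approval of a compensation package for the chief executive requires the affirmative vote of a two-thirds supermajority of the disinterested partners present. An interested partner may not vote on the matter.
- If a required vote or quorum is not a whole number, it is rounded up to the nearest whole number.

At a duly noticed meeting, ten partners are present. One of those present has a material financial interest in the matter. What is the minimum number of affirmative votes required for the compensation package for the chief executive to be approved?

The compensation package for the chief executive requires two-thirds of the disinterested partners present (10 − 1 = 9).
2/3 of 9 = 6.

6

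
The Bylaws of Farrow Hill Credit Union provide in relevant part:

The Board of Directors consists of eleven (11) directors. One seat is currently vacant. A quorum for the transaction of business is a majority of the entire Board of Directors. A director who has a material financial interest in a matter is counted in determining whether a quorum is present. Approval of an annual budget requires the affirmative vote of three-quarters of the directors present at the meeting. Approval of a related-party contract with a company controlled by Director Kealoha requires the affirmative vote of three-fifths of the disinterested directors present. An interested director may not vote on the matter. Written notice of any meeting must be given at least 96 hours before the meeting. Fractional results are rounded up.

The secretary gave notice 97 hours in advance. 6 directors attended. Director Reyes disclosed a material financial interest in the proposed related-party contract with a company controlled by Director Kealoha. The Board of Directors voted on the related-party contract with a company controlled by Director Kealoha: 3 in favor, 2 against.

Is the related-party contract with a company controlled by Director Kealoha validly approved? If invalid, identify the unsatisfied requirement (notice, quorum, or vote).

Notice: 97 hours given; 96 required (97 ≥ 96). Satisfied.
Quorum: 6 present (interested directors count toward quorum); quorum is 6. Satisfied.
Vote: the related-party contract with a company controlled by Director Kealoha requires three-fifths of the disinterested directors present (6 − 1 = 5). 3/5 of 5 = 3, so 3 affirmative votes are needed; 3 voted in favor. Satisfied.

Valid — all requirements satisfied.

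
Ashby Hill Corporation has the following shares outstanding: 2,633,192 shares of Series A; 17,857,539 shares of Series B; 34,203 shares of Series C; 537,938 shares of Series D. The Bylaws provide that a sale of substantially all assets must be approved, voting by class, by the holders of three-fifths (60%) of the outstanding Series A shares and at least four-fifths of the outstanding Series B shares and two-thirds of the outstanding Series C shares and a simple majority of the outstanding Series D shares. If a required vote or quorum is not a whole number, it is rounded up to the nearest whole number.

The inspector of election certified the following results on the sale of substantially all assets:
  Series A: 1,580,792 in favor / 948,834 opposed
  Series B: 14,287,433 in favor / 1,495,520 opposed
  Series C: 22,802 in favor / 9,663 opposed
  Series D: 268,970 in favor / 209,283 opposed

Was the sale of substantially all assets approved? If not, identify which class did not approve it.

Approved — every class gave the required vote.

Series A: 3/5 of 2633192 = 1579915.20, rounded up to 1579916; 1,579,916 required, 1,580,792 in favor — approved.
Series B: 4/5 of 17857539 = 14286031.20, rounded up to 14286032; 14,286,032 required, 14,287,433 in favor — approved.
Series C: 2/3 of 34203 = 22802; 22,802 required, 22,802 in favor — approved.
Series D: a majority of 537938 is 268970; 268,970 required, 268,970 in favor — approved.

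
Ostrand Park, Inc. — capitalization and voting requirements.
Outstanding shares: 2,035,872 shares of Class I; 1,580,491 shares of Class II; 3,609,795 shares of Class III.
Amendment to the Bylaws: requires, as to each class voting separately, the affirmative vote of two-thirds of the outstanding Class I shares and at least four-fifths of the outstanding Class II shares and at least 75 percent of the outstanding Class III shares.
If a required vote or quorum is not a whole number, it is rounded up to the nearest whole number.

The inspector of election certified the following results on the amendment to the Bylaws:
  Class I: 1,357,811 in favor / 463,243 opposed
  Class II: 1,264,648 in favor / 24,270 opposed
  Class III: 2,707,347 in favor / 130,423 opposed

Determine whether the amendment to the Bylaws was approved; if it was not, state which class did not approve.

Approved — every class gave the required vote.

Class I: 2/3 of 2035872 = 1357248; 1,357,248 required, 1,357,811 in favor — approved.
Class II: 4/5 of 1580491 = 1264392.80, rounded up to 1264393; 1,264,393 required, 1,264,648 in favor — approved.
Class III: 3/4 of 3609795 = 2707346.25, rounded up to 2707347; 2,707,347 required, 2,707,347 in favor — approved.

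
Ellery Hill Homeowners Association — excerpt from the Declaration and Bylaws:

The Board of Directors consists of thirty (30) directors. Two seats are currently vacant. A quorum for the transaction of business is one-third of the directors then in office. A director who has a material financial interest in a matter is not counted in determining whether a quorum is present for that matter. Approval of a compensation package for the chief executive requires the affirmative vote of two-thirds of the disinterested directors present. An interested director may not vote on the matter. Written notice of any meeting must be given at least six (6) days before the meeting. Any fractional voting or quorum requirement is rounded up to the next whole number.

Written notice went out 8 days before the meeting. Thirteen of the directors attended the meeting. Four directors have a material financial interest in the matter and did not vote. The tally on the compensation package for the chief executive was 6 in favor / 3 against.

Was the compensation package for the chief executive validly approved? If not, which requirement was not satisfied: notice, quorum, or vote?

Invalid — quorum requirement not satisfied.

Notice: 8 days given; 6 required (8 ≥ 6). Satisfied.
Quorum: 13 present, but the 4 interested directors do not count, leaving 9. Quorum is 10. Not satisfied.
Vote: the compensation package for the chief executive requires two-thirds of the disinterested directors present (13 − 4 = 9). 2/3 of 9 = 6, so 6 affirmative votes are needed; 6 voted in favor. Satisfied. (Moot — without a quorum no business can be validly transacted.)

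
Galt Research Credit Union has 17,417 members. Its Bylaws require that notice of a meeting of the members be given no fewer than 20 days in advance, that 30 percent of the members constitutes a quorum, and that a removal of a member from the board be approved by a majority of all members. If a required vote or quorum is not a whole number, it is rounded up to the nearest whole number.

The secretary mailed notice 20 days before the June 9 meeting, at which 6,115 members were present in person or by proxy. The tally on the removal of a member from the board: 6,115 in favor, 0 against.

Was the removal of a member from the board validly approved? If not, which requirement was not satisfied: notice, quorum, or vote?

Invalid — vote requirement not satisfied.

Notice: 20 days given; 20 required. Satisfied.
Quorum: 30% of 17,417 = 5,225.10, rounded up to 5,226; 6,115 present. Satisfied.
Vote: requires a majority of all members (17,417); a majority of 17417 is 8709, so 8,709 needed; 6,115 in favor. Not satisfied.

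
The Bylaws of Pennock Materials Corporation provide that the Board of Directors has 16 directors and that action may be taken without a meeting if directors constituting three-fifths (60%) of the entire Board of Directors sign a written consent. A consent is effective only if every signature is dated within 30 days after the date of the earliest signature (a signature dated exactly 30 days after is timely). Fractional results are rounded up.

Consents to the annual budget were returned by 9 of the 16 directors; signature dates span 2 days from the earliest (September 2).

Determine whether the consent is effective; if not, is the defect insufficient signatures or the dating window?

Not effective — insufficient signatures.

Signatures required: three-fifths (60%) of 16 — 3/5 of 16 = 9.60, rounded up to 10, so 10 needed; 9 signed. Insufficient.
Dating window: the latest signature is 2 days after the earliest; the limit is 30 days. Within the window.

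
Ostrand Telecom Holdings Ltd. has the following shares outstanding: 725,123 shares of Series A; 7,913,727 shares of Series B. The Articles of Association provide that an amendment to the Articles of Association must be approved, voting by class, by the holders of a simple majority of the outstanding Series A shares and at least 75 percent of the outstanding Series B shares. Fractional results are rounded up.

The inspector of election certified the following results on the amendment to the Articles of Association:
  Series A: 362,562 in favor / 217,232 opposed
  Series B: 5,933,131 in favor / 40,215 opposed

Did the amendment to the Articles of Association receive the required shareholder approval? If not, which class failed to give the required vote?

Not approved — the Series B shares did not give the required vote.

Series A: a majority of 725123 is 362562; 362,562 required, 362,562 in favor — approved.
Series B: 3/4 of 7913727 = 5935295.25, rounded up to 5935296; 5,935,296 required, 5,933,131 in favor — not approved.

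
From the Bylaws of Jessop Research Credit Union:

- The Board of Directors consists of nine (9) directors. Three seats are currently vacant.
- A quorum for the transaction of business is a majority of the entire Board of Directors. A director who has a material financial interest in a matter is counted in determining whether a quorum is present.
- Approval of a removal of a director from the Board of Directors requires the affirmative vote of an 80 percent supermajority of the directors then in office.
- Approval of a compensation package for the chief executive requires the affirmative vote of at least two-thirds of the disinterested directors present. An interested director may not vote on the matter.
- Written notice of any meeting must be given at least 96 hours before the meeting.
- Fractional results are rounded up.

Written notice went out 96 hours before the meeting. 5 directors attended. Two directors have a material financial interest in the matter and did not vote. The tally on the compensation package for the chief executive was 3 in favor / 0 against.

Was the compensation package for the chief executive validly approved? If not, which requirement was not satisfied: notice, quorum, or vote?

Notice: 96 hours given; 96 required (96 ≥ 96). Satisfied.
Quorum: 5 present (interested directors count toward quorum); quorum is 5. Satisfied.
Vote: the compensation package for the chief executive requires two-thirds of the disinterested directors present (5 − 2 = 3). 2/3 of 3 = 2, so 2 affirmative votes are needed; 3 voted in favor. Satisfied.

Valid — all requirements satisfied.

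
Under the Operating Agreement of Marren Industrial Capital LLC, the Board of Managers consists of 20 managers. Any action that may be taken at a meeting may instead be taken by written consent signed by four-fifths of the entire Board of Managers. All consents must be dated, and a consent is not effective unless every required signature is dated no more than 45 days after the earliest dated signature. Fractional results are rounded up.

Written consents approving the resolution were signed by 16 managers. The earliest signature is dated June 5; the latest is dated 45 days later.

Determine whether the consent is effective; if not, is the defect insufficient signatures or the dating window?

Effective — both the signature and dating-window requirements are satisfied.

Signatures required: four-fifths of 20 — 4/5 of 20 = 16, so 16 needed; 16 signed. Sufficient.
Dating window: the latest signature is 45 days after the earliest; the limit is 45 days. Within the window.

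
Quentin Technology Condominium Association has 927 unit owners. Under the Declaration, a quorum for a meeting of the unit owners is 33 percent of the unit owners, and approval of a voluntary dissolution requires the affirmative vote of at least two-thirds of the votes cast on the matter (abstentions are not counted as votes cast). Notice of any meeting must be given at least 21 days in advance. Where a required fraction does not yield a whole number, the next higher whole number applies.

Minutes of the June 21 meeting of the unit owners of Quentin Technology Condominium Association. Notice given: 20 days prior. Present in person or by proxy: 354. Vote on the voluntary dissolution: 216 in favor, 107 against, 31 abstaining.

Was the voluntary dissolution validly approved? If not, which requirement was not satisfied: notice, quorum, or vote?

Invalid — notice requirement not satisfied.

Notice: 20 days given; 21 required. Not satisfied.
Quorum: 33% of 927 = 305.91, rounded up to 306; 354 present. Satisfied.
Vote: requires two-thirds of the votes cast (354 − 31 abstaining = 323); 2/3 of 323 = 215.33, rounded up to 216, so 216 needed; 216 in favor. Satisfied.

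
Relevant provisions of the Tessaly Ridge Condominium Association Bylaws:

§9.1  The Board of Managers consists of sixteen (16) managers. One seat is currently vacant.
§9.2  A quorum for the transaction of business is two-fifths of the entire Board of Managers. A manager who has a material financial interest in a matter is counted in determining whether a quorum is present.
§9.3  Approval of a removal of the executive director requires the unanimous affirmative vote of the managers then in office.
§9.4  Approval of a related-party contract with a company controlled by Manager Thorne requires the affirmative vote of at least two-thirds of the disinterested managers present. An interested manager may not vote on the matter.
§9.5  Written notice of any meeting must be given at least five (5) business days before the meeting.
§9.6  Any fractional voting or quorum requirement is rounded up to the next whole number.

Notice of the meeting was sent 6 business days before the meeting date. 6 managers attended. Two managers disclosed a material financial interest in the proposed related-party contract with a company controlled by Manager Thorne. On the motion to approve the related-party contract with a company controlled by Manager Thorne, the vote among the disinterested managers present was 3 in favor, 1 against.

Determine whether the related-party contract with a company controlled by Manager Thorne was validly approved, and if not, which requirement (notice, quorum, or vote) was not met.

Notice: 6 business days given; 5 required (6 ≥ 5). Satisfied.
Quorum: 6 present (interested managers count toward quorum); quorum is 7. Not satisfied.
Vote: the related-party contract with a company controlled by Manager Thorne requires two-thirds of the disinterested managers present (6 − 2 = 4). 2/3 of 4 = 2.67, rounded up to 3, so 3 affirmative votes are needed; 3 voted in favor. Satisfied. (Moot — without a quorum no business can be validly transacted.)

Invalid — quorum requirement not satisfied.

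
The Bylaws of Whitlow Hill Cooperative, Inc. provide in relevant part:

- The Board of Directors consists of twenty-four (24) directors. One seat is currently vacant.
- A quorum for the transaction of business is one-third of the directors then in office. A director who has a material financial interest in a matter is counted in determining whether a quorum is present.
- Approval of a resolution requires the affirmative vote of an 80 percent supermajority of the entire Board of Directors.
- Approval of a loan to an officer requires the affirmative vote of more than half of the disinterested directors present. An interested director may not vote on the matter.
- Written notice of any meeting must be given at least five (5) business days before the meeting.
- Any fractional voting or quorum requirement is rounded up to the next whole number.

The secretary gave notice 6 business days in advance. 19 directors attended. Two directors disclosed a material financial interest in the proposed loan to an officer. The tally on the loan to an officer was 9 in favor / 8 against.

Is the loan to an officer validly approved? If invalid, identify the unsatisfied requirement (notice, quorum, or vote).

Valid — all requirements satisfied.

Notice: 6 business days given; 5 required (6 ≥ 5). Satisfied.
Quorum: 19 present (interested directors count toward quorum); quorum is 8. Satisfied.
Vote: the loan to an officer requires a majority of the disinterested directors present (19 − 2 = 17). A majority of 17 is 9, so 9 affirmative votes are needed; 9 voted in favor. Satisfied.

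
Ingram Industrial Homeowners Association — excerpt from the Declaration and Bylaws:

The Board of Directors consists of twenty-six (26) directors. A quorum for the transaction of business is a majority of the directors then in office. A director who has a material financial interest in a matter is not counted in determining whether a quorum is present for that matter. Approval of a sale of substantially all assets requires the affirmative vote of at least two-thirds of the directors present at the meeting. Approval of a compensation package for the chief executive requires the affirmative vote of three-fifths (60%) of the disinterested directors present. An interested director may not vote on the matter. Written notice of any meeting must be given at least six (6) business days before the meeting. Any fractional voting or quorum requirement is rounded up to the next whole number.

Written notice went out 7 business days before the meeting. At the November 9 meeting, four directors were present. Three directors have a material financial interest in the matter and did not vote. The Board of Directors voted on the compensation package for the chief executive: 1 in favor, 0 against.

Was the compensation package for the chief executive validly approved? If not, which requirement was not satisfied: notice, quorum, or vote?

Invalid — quorum requirement not satisfied.

Notice: 7 business days given; 6 required (7 ≥ 6). Satisfied.
Quorum: 4 present, but the 3 interested directors do not count, leaving 1. Quorum is 14. Not satisfied.
Vote: the compensation package for the chief executive requires three-fifths of the disinterested directors present (4 − 3 = 1). 3/5 of 1 = 0.60, rounded up to 1, so 1 affirmative vote is needed; 1 voted in favor. Satisfied. (Moot — without a quorum no business can be validly transacted.)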